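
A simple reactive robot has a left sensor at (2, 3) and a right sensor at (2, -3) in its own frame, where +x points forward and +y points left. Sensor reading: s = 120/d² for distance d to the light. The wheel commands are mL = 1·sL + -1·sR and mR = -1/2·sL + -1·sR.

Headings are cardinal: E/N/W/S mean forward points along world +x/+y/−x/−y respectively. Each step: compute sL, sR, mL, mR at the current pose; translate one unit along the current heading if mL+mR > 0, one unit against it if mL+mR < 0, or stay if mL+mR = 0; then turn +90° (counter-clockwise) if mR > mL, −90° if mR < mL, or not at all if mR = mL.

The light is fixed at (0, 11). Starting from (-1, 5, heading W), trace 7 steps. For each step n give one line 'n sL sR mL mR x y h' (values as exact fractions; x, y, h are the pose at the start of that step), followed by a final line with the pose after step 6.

0 4/3 20/3 -16/3 -22/3 -1 5 W
1 24/5 24/5 0 -36/5 0 5 N
2 6 15/13 63/13 -54/13 0 4 E
3 120/97 24/17 -288/1649 -3348/1649 1 4 S
4 60/41 12 -432/41 -522/41 1 5 W
5 120/17 120/41 2880/697 -4500/697 2 5 N
6 15/4 30/29 315/116 -675/232 2 4 E
final 1 4 S

n=0: pose=(-1,5,W); sL=4/3, sR=20/3; mL=-16/3, mR=-22/3; mL+mR=-38/3 → advance -1; mR−mL=-2 → turn -1·90°
n=1: pose=(0,5,N); sL=24/5, sR=24/5; mL=0, mR=-36/5; mL+mR=-36/5 → advance -1; mR−mL=-36/5 → turn -1·90°
n=2: pose=(0,4,E); sL=6, sR=15/13; mL=63/13, mR=-54/13; mL+mR=9/13 → advance +1; mR−mL=-9 → turn -1·90°
n=3: pose=(1,4,S); sL=120/97, sR=24/17; mL=-288/1649, mR=-3348/1649; mL+mR=-3636/1649 → advance -1; mR−mL=-180/97 → turn -1·90°
n=4: pose=(1,5,W); sL=60/41, sR=12; mL=-432/41, mR=-522/41; mL+mR=-954/41 → advance -1; mR−mL=-90/41 → turn -1·90°
n=5: pose=(2,5,N); sL=120/17, sR=120/41; mL=2880/697, mR=-4500/697; mL+mR=-1620/697 → advance -1; mR−mL=-180/17 → turn -1·90°
n=6: pose=(2,4,E); sL=15/4, sR=30/29; mL=315/116, mR=-675/232; mL+mR=-45/232 → advance -1; mR−mL=-45/8 → turn -1·90°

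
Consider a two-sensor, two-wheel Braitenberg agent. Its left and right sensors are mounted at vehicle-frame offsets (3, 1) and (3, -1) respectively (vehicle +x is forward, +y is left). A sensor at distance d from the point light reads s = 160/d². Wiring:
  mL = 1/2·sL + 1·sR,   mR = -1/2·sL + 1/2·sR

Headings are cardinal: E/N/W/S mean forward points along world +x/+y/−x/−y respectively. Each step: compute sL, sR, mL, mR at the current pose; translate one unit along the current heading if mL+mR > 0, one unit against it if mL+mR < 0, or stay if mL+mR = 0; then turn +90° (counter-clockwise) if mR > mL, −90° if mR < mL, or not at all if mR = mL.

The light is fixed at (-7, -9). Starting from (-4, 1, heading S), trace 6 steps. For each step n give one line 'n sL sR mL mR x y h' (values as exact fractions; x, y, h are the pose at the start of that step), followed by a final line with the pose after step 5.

0 32/13 160/53 2928/689 192/689 -4 1 S
1 5/2 8/5 57/20 -9/20 -4 0 W
2 32/29 160/153 7088/4437 -128/4437 -5 0 N
3 80/73 80/53 7960/3869 800/3869 -5 1 E
4 32/13 160/53 2928/689 192/689 -4 1 S
5 5/2 8/5 57/20 -9/20 -4 0 W
final -5 0 N

n=0: pose=(-4,1,S); sL=32/13, sR=160/53; mL=2928/689, mR=192/689; mL+mR=240/53 → advance +1; mR−mL=-2736/689 → turn -1·90°
n=1: pose=(-4,0,W); sL=5/2, sR=8/5; mL=57/20, mR=-9/20; mL+mR=12/5 → advance +1; mR−mL=-33/10 → turn -1·90°
n=2: pose=(-5,0,N); sL=32/29, sR=160/153; mL=7088/4437, mR=-128/4437; mL+mR=80/51 → advance +1; mR−mL=-7216/4437 → turn -1·90°
n=3: pose=(-5,1,E); sL=80/73, sR=80/53; mL=7960/3869, mR=800/3869; mL+mR=120/53 → advance +1; mR−mL=-7160/3869 → turn -1·90°
n=4: pose=(-4,1,S); sL=32/13, sR=160/53; mL=2928/689, mR=192/689; mL+mR=240/53 → advance +1; mR−mL=-2736/689 → turn -1·90°
n=5: pose=(-4,0,W); sL=5/2, sR=8/5; mL=57/20, mR=-9/20; mL+mR=12/5 → advance +1; mR−mL=-33/10 → turn -1·90°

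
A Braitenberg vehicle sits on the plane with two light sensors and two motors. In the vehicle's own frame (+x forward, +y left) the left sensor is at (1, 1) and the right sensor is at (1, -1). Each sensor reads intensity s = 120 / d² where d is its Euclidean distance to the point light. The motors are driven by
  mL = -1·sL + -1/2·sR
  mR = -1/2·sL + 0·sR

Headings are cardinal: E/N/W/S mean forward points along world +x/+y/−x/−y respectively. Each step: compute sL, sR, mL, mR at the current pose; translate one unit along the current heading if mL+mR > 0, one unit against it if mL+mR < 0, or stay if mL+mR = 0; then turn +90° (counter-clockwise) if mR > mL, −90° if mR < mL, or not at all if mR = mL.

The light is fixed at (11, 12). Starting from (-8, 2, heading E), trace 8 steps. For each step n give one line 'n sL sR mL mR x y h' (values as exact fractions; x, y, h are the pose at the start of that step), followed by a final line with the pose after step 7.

0 8/27 24/89 -1036/2403 -4/27 -8 2 E
1 20/87 60/221 -7030/19227 -10/87 -9 2 N
2 8/39 120/541 -6668/21099 -4/39 -9 1 W
3 10/39 15/68 -1945/5304 -5/39 -8 1 S
4 8/27 24/89 -1036/2403 -4/27 -8 2 E
5 20/87 60/221 -7030/19227 -10/87 -9 2 N
6 8/39 120/541 -6668/21099 -4/39 -9 1 W
7 10/39 15/68 -1945/5304 -5/39 -8 1 S
final -8 2 E

n=0: pose=(-8,2,E); sL=8/27, sR=24/89; mL=-1036/2403, mR=-4/27; mL+mR=-464/801 → advance -1; mR−mL=680/2403 → turn +1·90°
n=1: pose=(-9,2,N); sL=20/87, sR=60/221; mL=-7030/19227, mR=-10/87; mL+mR=-3080/6409 → advance -1; mR−mL=4820/19227 → turn +1·90°
n=2: pose=(-9,1,W); sL=8/39, sR=120/541; mL=-6668/21099, mR=-4/39; mL+mR=-2944/7033 → advance -1; mR−mL=4504/21099 → turn +1·90°
n=3: pose=(-8,1,S); sL=10/39, sR=15/68; mL=-1945/5304, mR=-5/39; mL+mR=-875/1768 → advance -1; mR−mL=1265/5304 → turn +1·90°
n=4: pose=(-8,2,E); sL=8/27, sR=24/89; mL=-1036/2403, mR=-4/27; mL+mR=-464/801 → advance -1; mR−mL=680/2403 → turn +1·90°
n=5: pose=(-9,2,N); sL=20/87, sR=60/221; mL=-7030/19227, mR=-10/87; mL+mR=-3080/6409 → advance -1; mR−mL=4820/19227 → turn +1·90°
n=6: pose=(-9,1,W); sL=8/39, sR=120/541; mL=-6668/21099, mR=-4/39; mL+mR=-2944/7033 → advance -1; mR−mL=4504/21099 → turn +1·90°
n=7: pose=(-8,1,S); sL=10/39, sR=15/68; mL=-1945/5304, mR=-5/39; mL+mR=-875/1768 → advance -1; mR−mL=1265/5304 → turn +1·90°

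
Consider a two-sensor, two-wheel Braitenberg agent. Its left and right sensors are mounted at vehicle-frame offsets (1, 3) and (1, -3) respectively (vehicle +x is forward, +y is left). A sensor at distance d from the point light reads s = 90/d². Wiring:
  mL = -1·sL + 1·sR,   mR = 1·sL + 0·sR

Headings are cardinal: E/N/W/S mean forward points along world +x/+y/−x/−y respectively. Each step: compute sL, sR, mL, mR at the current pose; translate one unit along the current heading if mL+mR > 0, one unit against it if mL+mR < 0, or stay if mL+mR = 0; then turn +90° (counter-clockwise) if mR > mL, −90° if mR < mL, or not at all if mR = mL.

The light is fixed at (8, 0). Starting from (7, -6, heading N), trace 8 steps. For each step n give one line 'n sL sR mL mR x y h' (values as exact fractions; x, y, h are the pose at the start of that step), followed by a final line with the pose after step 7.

n=0: pose=(7,-6,N); sL=90/41, sR=90/29; mL=1080/1189, mR=90/41; mL+mR=90/29 → advance +1; mR−mL=1530/1189 → turn +1·90°
n=1: pose=(7,-5,W); sL=45/34, sR=45/4; mL=675/68, mR=45/34; mL+mR=45/4 → advance +1; mR−mL=-585/68 → turn -1·90°
n=2: pose=(6,-5,N); sL=90/41, sR=90/17; mL=2160/697, mR=90/41; mL+mR=90/17 → advance +1; mR−mL=-630/697 → turn -1·90°
n=3: pose=(6,-4,E); sL=45, sR=9/5; mL=-216/5, mR=45; mL+mR=9/5 → advance +1; mR−mL=441/5 → turn +1·90°
n=4: pose=(7,-4,N); sL=18/5, sR=90/13; mL=216/65, mR=18/5; mL+mR=90/13 → advance +1; mR−mL=18/65 → turn +1·90°
n=5: pose=(7,-3,W); sL=9/4, sR=45/2; mL=81/4, mR=9/4; mL+mR=45/2 → advance +1; mR−mL=-18 → turn -1·90°
n=6: pose=(6,-3,N); sL=90/29, sR=18; mL=432/29, mR=90/29; mL+mR=18 → advance +1; mR−mL=-342/29 → turn -1·90°
n=7: pose=(6,-2,E); sL=45, sR=45/13; mL=-540/13, mR=45; mL+mR=45/13 → advance +1; mR−mL=1125/13 → turn +1·90°

0 90/41 90/29 1080/1189 90/41 7 -6 N
1 45/34 45/4 675/68 45/34 7 -5 W
2 90/41 90/17 2160/697 90/41 6 -5 N
3 45 9/5 -216/5 45 6 -4 E
4 18/5 90/13 216/65 18/5 7 -4 N
5 9/4 45/2 81/4 9/4 7 -3 W
6 90/29 18 432/29 90/29 6 -3 N
7 45 45/13 -540/13 45 6 -2 E
final 7 -2 N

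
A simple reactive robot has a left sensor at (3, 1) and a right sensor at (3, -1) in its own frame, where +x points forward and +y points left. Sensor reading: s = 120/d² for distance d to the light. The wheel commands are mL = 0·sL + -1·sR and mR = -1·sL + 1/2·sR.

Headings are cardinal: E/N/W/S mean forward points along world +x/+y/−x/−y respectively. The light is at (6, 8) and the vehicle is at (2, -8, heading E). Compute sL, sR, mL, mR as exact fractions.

60/113 12/29 -12/29 -1062/3277

left sensor world pos  = (5, -7); dL² = 226
right sensor world pos = (5, -9); dR² = 290
sL = 120/226 = 60/113
sR = 120/290 = 12/29
mL = 0·sL + -1·sR = -12/29
mR = -1·sL + 1/2·sR = -1062/3277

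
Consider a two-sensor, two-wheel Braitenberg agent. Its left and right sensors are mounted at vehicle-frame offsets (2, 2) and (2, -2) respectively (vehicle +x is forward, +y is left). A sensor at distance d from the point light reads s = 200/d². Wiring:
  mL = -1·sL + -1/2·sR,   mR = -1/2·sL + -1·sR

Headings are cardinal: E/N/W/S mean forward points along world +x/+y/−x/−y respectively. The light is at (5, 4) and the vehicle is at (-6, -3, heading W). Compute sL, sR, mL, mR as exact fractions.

left sensor world pos  = (-8, -5); dL² = 250
right sensor world pos = (-8, -1); dR² = 194
sL = 200/250 = 4/5
sR = 200/194 = 100/97
mL = -1·sL + -1/2·sR = -638/485
mR = -1/2·sL + -1·sR = -694/485

4/5 100/97 -638/485 -694/485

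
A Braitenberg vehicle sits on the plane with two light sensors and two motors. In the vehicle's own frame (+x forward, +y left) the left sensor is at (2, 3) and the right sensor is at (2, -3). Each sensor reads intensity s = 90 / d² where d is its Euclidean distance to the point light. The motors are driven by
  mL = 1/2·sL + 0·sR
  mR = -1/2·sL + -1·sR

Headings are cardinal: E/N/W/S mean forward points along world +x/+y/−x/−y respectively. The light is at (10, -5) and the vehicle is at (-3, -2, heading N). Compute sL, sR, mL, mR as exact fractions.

left sensor world pos  = (-6, 0); dL² = 281
right sensor world pos = (0, 0); dR² = 125
sL = 90/281 = 90/281
sR = 90/125 = 18/25
mL = 1/2·sL + 0·sR = 45/281
mR = -1/2·sL + -1·sR = -6183/7025

90/281 18/25 45/281 -6183/7025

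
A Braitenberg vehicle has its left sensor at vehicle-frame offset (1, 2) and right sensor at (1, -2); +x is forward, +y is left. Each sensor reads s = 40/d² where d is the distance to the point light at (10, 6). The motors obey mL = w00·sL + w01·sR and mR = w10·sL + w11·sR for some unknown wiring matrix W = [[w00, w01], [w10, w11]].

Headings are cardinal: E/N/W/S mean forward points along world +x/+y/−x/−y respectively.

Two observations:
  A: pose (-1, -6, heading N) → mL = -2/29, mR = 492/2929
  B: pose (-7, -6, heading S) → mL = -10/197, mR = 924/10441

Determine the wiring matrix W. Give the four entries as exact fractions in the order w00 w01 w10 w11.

obs A: pose=(-1,-6,N) → sL=4/29, sR=20/101, mL=-2/29, mR=492/2929
obs B: pose=(-7,-6,S) → sL=20/197, sR=4/53, mL=-10/197, mR=924/10441
sensor matrix S = [[4/29, 20/101], [20/197, 4/53]]; det S = -296448/30581689
solve [mL_A; mL_B] = S·[w00; w01] and [mR_A; mR_B] = S·[w10; w11]:
  w00 = -1/2, w01 = 0, w10 = 1/2, w11 = 1/2

-1/2 0 1/2 1/2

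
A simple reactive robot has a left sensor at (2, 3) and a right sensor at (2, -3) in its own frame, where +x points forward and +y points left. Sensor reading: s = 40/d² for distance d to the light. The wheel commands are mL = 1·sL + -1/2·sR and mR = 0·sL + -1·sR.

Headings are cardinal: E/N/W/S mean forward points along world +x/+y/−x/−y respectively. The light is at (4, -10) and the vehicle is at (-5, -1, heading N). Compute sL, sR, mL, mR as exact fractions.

left sensor world pos  = (-8, 1); dL² = 265
right sensor world pos = (-2, 1); dR² = 157
sL = 40/265 = 8/53
sR = 40/157 = 40/157
mL = 1·sL + -1/2·sR = 196/8321
mR = 0·sL + -1·sR = -40/157

8/53 40/157 196/8321 -40/157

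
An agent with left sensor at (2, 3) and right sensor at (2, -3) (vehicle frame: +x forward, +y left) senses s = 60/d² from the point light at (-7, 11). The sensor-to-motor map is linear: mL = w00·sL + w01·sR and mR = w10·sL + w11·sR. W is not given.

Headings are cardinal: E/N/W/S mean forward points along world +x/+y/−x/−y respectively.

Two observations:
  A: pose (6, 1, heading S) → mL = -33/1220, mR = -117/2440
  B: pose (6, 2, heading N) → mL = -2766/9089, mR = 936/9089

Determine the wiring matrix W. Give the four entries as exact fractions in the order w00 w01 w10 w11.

-1 1/2 1/2 -1/2

obs A: pose=(6,1,S) → sL=3/20, sR=15/61, mL=-33/1220, mR=-117/2440
obs B: pose=(6,2,N) → sL=60/149, sR=12/61, mL=-2766/9089, mR=936/9089
sensor matrix S = [[3/20, 15/61], [60/149, 12/61]]; det S = -3159/45445
solve [mL_A; mL_B] = S·[w00; w01] and [mR_A; mR_B] = S·[w10; w11]:
  w00 = -1, w01 = 1/2, w10 = 1/2, w11 = -1/2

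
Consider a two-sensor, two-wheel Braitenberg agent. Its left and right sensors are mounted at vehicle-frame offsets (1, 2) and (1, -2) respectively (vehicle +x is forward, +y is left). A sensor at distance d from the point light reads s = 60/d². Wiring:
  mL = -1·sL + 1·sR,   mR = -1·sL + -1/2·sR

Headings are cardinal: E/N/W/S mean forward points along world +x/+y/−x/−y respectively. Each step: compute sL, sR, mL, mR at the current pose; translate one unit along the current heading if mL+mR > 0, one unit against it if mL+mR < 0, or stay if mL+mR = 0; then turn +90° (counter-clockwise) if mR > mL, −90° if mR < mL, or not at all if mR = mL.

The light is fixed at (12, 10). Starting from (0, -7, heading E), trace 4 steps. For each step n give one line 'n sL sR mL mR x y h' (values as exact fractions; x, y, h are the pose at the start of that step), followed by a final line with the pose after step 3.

0 30/173 30/241 -2040/41693 -9825/41693 0 -7 E
1 12/89 20/183 -416/16287 -3086/16287 -1 -7 S
2 3/26 15/98 24/637 -489/2548 -1 -6 W
3 60/421 12/65 1152/27365 -6426/27365 0 -6 N
final 0 -7 E

n=0: pose=(0,-7,E); sL=30/173, sR=30/241; mL=-2040/41693, mR=-9825/41693; mL+mR=-11865/41693 → advance -1; mR−mL=-45/241 → turn -1·90°
n=1: pose=(-1,-7,S); sL=12/89, sR=20/183; mL=-416/16287, mR=-3086/16287; mL+mR=-3502/16287 → advance -1; mR−mL=-10/61 → turn -1·90°
n=2: pose=(-1,-6,W); sL=3/26, sR=15/98; mL=24/637, mR=-489/2548; mL+mR=-393/2548 → advance -1; mR−mL=-45/196 → turn -1·90°
n=3: pose=(0,-6,N); sL=60/421, sR=12/65; mL=1152/27365, mR=-6426/27365; mL+mR=-5274/27365 → advance -1; mR−mL=-18/65 → turn -1·90°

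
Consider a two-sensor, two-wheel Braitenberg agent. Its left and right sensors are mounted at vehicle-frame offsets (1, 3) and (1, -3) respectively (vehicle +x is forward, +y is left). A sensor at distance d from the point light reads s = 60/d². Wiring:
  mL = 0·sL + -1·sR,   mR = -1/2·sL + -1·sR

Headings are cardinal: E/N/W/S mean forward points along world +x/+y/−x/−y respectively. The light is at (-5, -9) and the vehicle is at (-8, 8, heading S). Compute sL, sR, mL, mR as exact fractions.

15/64 15/73 -15/73 -3015/9344

left sensor world pos  = (-5, 7); dL² = 256
right sensor world pos = (-11, 7); dR² = 292
sL = 60/256 = 15/64
sR = 60/292 = 15/73
mL = 0·sL + -1·sR = -15/73
mR = -1/2·sL + -1·sR = -3015/9344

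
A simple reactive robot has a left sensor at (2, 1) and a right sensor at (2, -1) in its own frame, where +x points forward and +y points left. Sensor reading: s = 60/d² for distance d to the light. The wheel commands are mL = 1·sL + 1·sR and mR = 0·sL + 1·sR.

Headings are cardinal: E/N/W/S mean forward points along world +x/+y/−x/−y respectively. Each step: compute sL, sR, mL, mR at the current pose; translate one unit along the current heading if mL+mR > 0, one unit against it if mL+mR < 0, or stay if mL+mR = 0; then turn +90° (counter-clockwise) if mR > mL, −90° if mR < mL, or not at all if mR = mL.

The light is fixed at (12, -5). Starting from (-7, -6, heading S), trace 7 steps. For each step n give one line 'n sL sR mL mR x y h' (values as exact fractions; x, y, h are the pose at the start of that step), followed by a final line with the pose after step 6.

0 20/111 60/409 14840/45399 60/409 -7 -6 S
1 2/15 30/221 892/3315 30/221 -7 -7 W
2 20/147 60/361 16040/53067 60/361 -8 -7 N
3 5/27 15/82 815/2214 15/82 -8 -6 E
4 20/111 60/409 14840/45399 60/409 -7 -6 S
5 2/15 30/221 892/3315 30/221 -7 -7 W
6 20/147 60/361 16040/53067 60/361 -8 -7 N
final -8 -6 E

n=0: pose=(-7,-6,S); sL=20/111, sR=60/409; mL=14840/45399, mR=60/409; mL+mR=21500/45399 → advance +1; mR−mL=-20/111 → turn -1·90°
n=1: pose=(-7,-7,W); sL=2/15, sR=30/221; mL=892/3315, mR=30/221; mL+mR=1342/3315 → advance +1; mR−mL=-2/15 → turn -1·90°
n=2: pose=(-8,-7,N); sL=20/147, sR=60/361; mL=16040/53067, mR=60/361; mL+mR=24860/53067 → advance +1; mR−mL=-20/147 → turn -1·90°
n=3: pose=(-8,-6,E); sL=5/27, sR=15/82; mL=815/2214, mR=15/82; mL+mR=610/1107 → advance +1; mR−mL=-5/27 → turn -1·90°
n=4: pose=(-7,-6,S); sL=20/111, sR=60/409; mL=14840/45399, mR=60/409; mL+mR=21500/45399 → advance +1; mR−mL=-20/111 → turn -1·90°
n=5: pose=(-7,-7,W); sL=2/15, sR=30/221; mL=892/3315, mR=30/221; mL+mR=1342/3315 → advance +1; mR−mL=-2/15 → turn -1·90°
n=6: pose=(-8,-7,N); sL=20/147, sR=60/361; mL=16040/53067, mR=60/361; mL+mR=24860/53067 → advance +1; mR−mL=-20/147 → turn -1·90°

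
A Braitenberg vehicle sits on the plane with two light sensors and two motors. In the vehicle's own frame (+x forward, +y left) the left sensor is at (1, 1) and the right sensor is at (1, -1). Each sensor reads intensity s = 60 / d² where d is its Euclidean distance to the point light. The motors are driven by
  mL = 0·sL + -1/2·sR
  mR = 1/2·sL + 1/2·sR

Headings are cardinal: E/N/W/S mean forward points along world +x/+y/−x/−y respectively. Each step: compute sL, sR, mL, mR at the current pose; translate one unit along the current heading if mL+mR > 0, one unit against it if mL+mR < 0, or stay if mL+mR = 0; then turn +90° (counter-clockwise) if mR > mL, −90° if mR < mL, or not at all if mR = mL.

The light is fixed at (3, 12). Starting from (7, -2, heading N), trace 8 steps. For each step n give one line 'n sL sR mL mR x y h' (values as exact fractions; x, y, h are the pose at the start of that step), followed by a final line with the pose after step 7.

0 30/89 30/97 -15/97 2790/8633 7 -2 N
1 12/41 20/51 -10/51 716/2091 7 -1 W
2 15/53 3/10 -3/20 309/1060 6 -1 S
3 12/37 60/241 -30/241 2556/8917 6 -2 E
4 30/89 30/97 -15/97 2790/8633 7 -2 N
5 12/41 20/51 -10/51 716/2091 7 -1 W
6 15/53 3/10 -3/20 309/1060 6 -1 S
7 12/37 60/241 -30/241 2556/8917 6 -2 E
final 7 -2 N

n=0: pose=(7,-2,N); sL=30/89, sR=30/97; mL=-15/97, mR=2790/8633; mL+mR=15/89 → advance +1; mR−mL=4125/8633 → turn +1·90°
n=1: pose=(7,-1,W); sL=12/41, sR=20/51; mL=-10/51, mR=716/2091; mL+mR=6/41 → advance +1; mR−mL=1126/2091 → turn +1·90°
n=2: pose=(6,-1,S); sL=15/53, sR=3/10; mL=-3/20, mR=309/1060; mL+mR=15/106 → advance +1; mR−mL=117/265 → turn +1·90°
n=3: pose=(6,-2,E); sL=12/37, sR=60/241; mL=-30/241, mR=2556/8917; mL+mR=6/37 → advance +1; mR−mL=3666/8917 → turn +1·90°
n=4: pose=(7,-2,N); sL=30/89, sR=30/97; mL=-15/97, mR=2790/8633; mL+mR=15/89 → advance +1; mR−mL=4125/8633 → turn +1·90°
n=5: pose=(7,-1,W); sL=12/41, sR=20/51; mL=-10/51, mR=716/2091; mL+mR=6/41 → advance +1; mR−mL=1126/2091 → turn +1·90°
n=6: pose=(6,-1,S); sL=15/53, sR=3/10; mL=-3/20, mR=309/1060; mL+mR=15/106 → advance +1; mR−mL=117/265 → turn +1·90°
n=7: pose=(6,-2,E); sL=12/37, sR=60/241; mL=-30/241, mR=2556/8917; mL+mR=6/37 → advance +1; mR−mL=3666/8917 → turn +1·90°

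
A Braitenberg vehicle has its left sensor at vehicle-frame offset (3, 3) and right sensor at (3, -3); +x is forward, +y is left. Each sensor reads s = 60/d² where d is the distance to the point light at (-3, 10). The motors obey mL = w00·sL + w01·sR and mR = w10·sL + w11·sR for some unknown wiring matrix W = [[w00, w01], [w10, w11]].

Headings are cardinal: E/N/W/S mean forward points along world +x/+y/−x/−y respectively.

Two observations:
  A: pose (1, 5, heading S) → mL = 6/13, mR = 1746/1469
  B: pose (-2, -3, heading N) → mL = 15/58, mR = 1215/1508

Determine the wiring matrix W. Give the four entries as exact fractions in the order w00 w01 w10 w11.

0 1/2 1/2 1

obs A: pose=(1,5,S) → sL=60/113, sR=12/13, mL=6/13, mR=1746/1469
obs B: pose=(-2,-3,N) → sL=15/26, sR=15/29, mL=15/58, mR=1215/1508
sensor matrix S = [[60/113, 12/13], [15/26, 15/29]]; det S = -142830/553813
solve [mL_A; mL_B] = S·[w00; w01] and [mR_A; mR_B] = S·[w10; w11]:
  w00 = 0, w01 = 1/2, w10 = 1/2, w11 = 1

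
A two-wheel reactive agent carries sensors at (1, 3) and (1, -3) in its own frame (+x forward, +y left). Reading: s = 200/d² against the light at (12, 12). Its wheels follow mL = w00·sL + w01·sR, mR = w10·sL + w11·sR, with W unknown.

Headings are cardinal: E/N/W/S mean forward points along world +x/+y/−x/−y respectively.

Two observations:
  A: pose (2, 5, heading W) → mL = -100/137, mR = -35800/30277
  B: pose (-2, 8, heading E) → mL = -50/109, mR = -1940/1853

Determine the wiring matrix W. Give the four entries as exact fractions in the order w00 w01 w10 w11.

obs A: pose=(2,5,W) → sL=200/221, sR=200/137, mL=-100/137, mR=-35800/30277
obs B: pose=(-2,8,E) → sL=20/17, sR=100/109, mL=-50/109, mR=-1940/1853
sensor matrix S = [[200/221, 200/137], [20/17, 100/109]]; det S = -2928000/3300193
solve [mL_A; mL_B] = S·[w00; w01] and [mR_A; mR_B] = S·[w10; w11]:
  w00 = 0, w01 = -1/2, w10 = -1/2, w11 = -1/2

0 -1/2 -1/2 -1/2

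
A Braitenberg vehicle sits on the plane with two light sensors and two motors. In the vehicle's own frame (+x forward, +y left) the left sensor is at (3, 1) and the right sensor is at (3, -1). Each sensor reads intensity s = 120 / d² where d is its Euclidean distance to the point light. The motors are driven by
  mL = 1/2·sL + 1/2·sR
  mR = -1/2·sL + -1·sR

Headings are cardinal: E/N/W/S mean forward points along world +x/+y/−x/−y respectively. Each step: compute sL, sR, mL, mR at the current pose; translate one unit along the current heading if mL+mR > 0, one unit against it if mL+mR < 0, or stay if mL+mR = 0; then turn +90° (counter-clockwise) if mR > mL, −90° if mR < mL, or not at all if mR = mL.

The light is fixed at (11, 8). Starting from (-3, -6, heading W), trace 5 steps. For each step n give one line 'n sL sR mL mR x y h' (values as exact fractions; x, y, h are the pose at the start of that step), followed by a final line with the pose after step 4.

n=0: pose=(-3,-6,W); sL=60/257, sR=60/229; mL=14580/58853, mR=-22290/58853; mL+mR=-30/229 → advance -1; mR−mL=-36870/58853 → turn -1·90°
n=1: pose=(-2,-6,N); sL=120/317, sR=24/53; mL=6984/16801, mR=-10788/16801; mL+mR=-12/53 → advance -1; mR−mL=-17772/16801 → turn -1·90°
n=2: pose=(-2,-7,E); sL=15/37, sR=30/89; mL=2445/6586, mR=-3555/6586; mL+mR=-15/89 → advance -1; mR−mL=-3000/3293 → turn -1·90°
n=3: pose=(-3,-7,S); sL=120/493, sR=40/183; mL=20840/90219, mR=-30700/90219; mL+mR=-20/183 → advance -1; mR−mL=-17180/30073 → turn -1·90°
n=4: pose=(-3,-6,W); sL=60/257, sR=60/229; mL=14580/58853, mR=-22290/58853; mL+mR=-30/229 → advance -1; mR−mL=-36870/58853 → turn -1·90°

0 60/257 60/229 14580/58853 -22290/58853 -3 -6 W
1 120/317 24/53 6984/16801 -10788/16801 -2 -6 N
2 15/37 30/89 2445/6586 -3555/6586 -2 -7 E
3 120/493 40/183 20840/90219 -30700/90219 -3 -7 S
4 60/257 60/229 14580/58853 -22290/58853 -3 -6 W
final -2 -6 N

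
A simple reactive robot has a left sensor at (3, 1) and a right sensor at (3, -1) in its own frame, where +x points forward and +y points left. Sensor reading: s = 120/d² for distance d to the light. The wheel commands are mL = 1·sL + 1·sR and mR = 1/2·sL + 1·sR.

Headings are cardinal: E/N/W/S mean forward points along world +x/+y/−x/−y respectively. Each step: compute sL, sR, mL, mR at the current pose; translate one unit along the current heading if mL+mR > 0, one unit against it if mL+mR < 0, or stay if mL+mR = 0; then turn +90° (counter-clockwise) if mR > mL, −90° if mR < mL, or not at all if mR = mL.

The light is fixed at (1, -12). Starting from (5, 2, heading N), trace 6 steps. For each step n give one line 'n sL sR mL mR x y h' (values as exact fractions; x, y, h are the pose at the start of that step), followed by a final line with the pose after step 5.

n=0: pose=(5,2,N); sL=60/149, sR=60/157; mL=18360/23393, mR=13650/23393; mL+mR=32010/23393 → advance +1; mR−mL=-30/149 → turn -1·90°
n=1: pose=(5,3,E); sL=24/61, sR=24/49; mL=2640/2989, mR=2052/2989; mL+mR=4692/2989 → advance +1; mR−mL=-12/61 → turn -1·90°
n=2: pose=(6,3,S); sL=2/3, sR=3/4; mL=17/12, mR=13/12; mL+mR=5/2 → advance +1; mR−mL=-1/3 → turn -1·90°
n=3: pose=(6,2,W); sL=120/173, sR=120/229; mL=48240/39617, mR=34500/39617; mL+mR=82740/39617 → advance +1; mR−mL=-60/173 → turn -1·90°
n=4: pose=(5,2,N); sL=60/149, sR=60/157; mL=18360/23393, mR=13650/23393; mL+mR=32010/23393 → advance +1; mR−mL=-30/149 → turn -1·90°
n=5: pose=(5,3,E); sL=24/61, sR=24/49; mL=2640/2989, mR=2052/2989; mL+mR=4692/2989 → advance +1; mR−mL=-12/61 → turn -1·90°

0 60/149 60/157 18360/23393 13650/23393 5 2 N
1 24/61 24/49 2640/2989 2052/2989 5 3 E
2 2/3 3/4 17/12 13/12 6 3 S
3 120/173 120/229 48240/39617 34500/39617 6 2 W
4 60/149 60/157 18360/23393 13650/23393 5 2 N
5 24/61 24/49 2640/2989 2052/2989 5 3 E
final 6 3 S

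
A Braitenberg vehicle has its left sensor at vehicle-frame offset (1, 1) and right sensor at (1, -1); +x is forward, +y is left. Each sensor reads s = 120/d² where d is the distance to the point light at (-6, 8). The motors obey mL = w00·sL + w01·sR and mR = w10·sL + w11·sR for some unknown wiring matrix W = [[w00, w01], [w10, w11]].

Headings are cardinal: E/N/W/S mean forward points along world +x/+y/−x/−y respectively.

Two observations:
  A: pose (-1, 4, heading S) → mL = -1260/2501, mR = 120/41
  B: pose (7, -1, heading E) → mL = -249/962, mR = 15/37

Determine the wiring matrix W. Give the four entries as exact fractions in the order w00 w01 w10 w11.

obs A: pose=(-1,4,S) → sL=120/61, sR=120/41, mL=-1260/2501, mR=120/41
obs B: pose=(7,-1,E) → sL=6/13, sR=15/37, mL=-249/962, mR=15/37
sensor matrix S = [[120/61, 120/41], [6/13, 15/37]]; det S = -665640/1202981
solve [mL_A; mL_B] = S·[w00; w01] and [mR_A; mR_B] = S·[w10; w11]:
  w00 = -1, w01 = 1/2, w10 = 0, w11 = 1

-1 1/2 0 1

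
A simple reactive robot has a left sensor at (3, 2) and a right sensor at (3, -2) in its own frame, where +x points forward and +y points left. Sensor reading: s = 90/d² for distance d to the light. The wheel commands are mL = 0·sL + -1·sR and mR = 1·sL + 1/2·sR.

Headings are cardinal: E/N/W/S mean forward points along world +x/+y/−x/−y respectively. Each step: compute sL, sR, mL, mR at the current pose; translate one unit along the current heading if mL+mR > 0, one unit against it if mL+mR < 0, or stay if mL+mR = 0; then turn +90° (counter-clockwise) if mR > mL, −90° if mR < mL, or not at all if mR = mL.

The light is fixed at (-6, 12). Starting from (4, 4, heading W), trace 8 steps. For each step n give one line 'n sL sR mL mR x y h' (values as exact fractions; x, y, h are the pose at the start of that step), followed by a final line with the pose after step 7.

n=0: pose=(4,4,W); sL=90/149, sR=18/17; mL=-18/17, mR=2871/2533; mL+mR=189/2533 → advance +1; mR−mL=5553/2533 → turn +1·90°
n=1: pose=(3,4,S); sL=45/121, sR=9/17; mL=-9/17, mR=2619/4114; mL+mR=441/4114 → advance +1; mR−mL=4797/4114 → turn +1·90°
n=2: pose=(3,3,E); sL=90/193, sR=18/53; mL=-18/53, mR=6507/10229; mL+mR=3033/10229 → advance +1; mR−mL=9981/10229 → turn +1·90°
n=3: pose=(4,3,N); sL=9/10, sR=1/2; mL=-1/2, mR=23/20; mL+mR=13/20 → advance +1; mR−mL=33/20 → turn +1·90°
n=4: pose=(4,4,W); sL=90/149, sR=18/17; mL=-18/17, mR=2871/2533; mL+mR=189/2533 → advance +1; mR−mL=5553/2533 → turn +1·90°
n=5: pose=(3,4,S); sL=45/121, sR=9/17; mL=-9/17, mR=2619/4114; mL+mR=441/4114 → advance +1; mR−mL=4797/4114 → turn +1·90°
n=6: pose=(3,3,E); sL=90/193, sR=18/53; mL=-18/53, mR=6507/10229; mL+mR=3033/10229 → advance +1; mR−mL=9981/10229 → turn +1·90°
n=7: pose=(4,3,N); sL=9/10, sR=1/2; mL=-1/2, mR=23/20; mL+mR=13/20 → advance +1; mR−mL=33/20 → turn +1·90°

0 90/149 18/17 -18/17 2871/2533 4 4 W
1 45/121 9/17 -9/17 2619/4114 3 4 S
2 90/193 18/53 -18/53 6507/10229 3 3 E
3 9/10 1/2 -1/2 23/20 4 3 N
4 90/149 18/17 -18/17 2871/2533 4 4 W
5 45/121 9/17 -9/17 2619/4114 3 4 S
6 90/193 18/53 -18/53 6507/10229 3 3 E
7 9/10 1/2 -1/2 23/20 4 3 N
final 4 4 W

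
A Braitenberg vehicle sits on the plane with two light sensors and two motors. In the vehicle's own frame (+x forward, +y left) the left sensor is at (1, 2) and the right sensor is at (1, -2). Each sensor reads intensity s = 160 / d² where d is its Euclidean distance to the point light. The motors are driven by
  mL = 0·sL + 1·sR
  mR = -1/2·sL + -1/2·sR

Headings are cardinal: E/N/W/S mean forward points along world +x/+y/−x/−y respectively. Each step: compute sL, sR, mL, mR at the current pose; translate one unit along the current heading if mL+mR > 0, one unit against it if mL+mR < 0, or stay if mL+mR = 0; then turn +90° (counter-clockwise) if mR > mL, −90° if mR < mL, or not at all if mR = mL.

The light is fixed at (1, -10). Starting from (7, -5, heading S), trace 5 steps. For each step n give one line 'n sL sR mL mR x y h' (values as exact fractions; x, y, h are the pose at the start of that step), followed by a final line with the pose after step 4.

0 2 5 5 -7/2 7 -5 S
1 160/29 160/61 160/61 -7200/1769 7 -6 W
2 16/5 80/53 80/53 -624/265 8 -6 N
3 160/89 32/13 32/13 -2464/1157 8 -7 E
4 20/13 4 4 -36/13 9 -7 S
final 9 -8 W

n=0: pose=(7,-5,S); sL=2, sR=5; mL=5, mR=-7/2; mL+mR=3/2 → advance +1; mR−mL=-17/2 → turn -1·90°
n=1: pose=(7,-6,W); sL=160/29, sR=160/61; mL=160/61, mR=-7200/1769; mL+mR=-2560/1769 → advance -1; mR−mL=-11840/1769 → turn -1·90°
n=2: pose=(8,-6,N); sL=16/5, sR=80/53; mL=80/53, mR=-624/265; mL+mR=-224/265 → advance -1; mR−mL=-1024/265 → turn -1·90°
n=3: pose=(8,-7,E); sL=160/89, sR=32/13; mL=32/13, mR=-2464/1157; mL+mR=384/1157 → advance +1; mR−mL=-5312/1157 → turn -1·90°
n=4: pose=(9,-7,S); sL=20/13, sR=4; mL=4, mR=-36/13; mL+mR=16/13 → advance +1; mR−mL=-88/13 → turn -1·90°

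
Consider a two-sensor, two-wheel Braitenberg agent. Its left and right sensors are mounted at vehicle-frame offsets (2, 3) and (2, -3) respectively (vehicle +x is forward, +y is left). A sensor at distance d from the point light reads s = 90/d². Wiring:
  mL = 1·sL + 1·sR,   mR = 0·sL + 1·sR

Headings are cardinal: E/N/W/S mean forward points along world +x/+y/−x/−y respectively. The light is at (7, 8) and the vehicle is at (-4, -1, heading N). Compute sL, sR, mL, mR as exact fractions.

left sensor world pos  = (-7, 1); dL² = 245
right sensor world pos = (-1, 1); dR² = 113
sL = 90/245 = 18/49
sR = 90/113 = 90/113
mL = 1·sL + 1·sR = 6444/5537
mR = 0·sL + 1·sR = 90/113

18/49 90/113 6444/5537 90/113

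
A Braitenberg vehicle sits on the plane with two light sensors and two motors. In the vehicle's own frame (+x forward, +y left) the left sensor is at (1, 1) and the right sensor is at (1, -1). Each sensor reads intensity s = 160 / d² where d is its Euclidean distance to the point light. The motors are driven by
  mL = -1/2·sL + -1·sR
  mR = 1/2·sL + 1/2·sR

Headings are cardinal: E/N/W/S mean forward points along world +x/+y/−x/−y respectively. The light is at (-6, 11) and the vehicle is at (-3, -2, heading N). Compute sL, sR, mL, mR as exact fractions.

left sensor world pos  = (-4, -1); dL² = 148
right sensor world pos = (-2, -1); dR² = 160
sL = 160/148 = 40/37
sR = 160/160 = 1
mL = -1/2·sL + -1·sR = -57/37
mR = 1/2·sL + 1/2·sR = 77/74

40/37 1 -57/37 77/74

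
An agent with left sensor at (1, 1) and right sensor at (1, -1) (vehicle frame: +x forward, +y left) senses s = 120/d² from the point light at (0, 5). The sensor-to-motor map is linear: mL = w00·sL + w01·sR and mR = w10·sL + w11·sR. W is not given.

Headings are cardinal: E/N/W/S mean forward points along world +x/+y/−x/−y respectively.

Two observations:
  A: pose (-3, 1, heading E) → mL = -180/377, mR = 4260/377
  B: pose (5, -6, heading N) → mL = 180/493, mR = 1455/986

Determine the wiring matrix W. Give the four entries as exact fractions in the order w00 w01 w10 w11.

obs A: pose=(-3,1,E) → sL=120/13, sR=120/29, mL=-180/377, mR=4260/377
obs B: pose=(5,-6,N) → sL=30/29, sR=15/17, mL=180/493, mR=1455/986
sensor matrix S = [[120/13, 120/29], [30/29, 15/17]]; det S = 718200/185861
solve [mL_A; mL_B] = S·[w00; w01] and [mR_A; mR_B] = S·[w10; w11]:
  w00 = -1/2, w01 = 1, w10 = 1, w11 = 1/2

-1/2 1 1 1/2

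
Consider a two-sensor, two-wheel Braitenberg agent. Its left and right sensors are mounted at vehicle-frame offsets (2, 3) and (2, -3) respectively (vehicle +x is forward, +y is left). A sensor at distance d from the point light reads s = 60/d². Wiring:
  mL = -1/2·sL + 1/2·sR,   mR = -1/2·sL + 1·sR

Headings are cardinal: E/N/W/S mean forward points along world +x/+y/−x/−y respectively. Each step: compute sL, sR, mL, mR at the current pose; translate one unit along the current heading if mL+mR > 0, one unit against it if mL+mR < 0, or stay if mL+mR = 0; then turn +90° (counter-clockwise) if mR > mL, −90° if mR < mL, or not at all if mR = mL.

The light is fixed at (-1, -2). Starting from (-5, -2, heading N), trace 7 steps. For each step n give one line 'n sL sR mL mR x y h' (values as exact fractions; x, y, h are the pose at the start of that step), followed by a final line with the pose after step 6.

0 60/53 12 288/53 606/53 -5 -2 N
1 3/2 15/13 -9/52 21/52 -5 -1 W
2 12 12/13 -72/13 -66/13 -6 -1 S
3 30/17 6 36/17 87/17 -6 0 E
4 12/13 60/17 288/221 678/221 -5 0 N
5 5/3 5/6 -5/12 0 -5 1 W
6 60 60/37 -1080/37 -1050/37 -4 1 S
final -4 2 E

n=0: pose=(-5,-2,N); sL=60/53, sR=12; mL=288/53, mR=606/53; mL+mR=894/53 → advance +1; mR−mL=6 → turn +1·90°
n=1: pose=(-5,-1,W); sL=3/2, sR=15/13; mL=-9/52, mR=21/52; mL+mR=3/13 → advance +1; mR−mL=15/26 → turn +1·90°
n=2: pose=(-6,-1,S); sL=12, sR=12/13; mL=-72/13, mR=-66/13; mL+mR=-138/13 → advance -1; mR−mL=6/13 → turn +1·90°
n=3: pose=(-6,0,E); sL=30/17, sR=6; mL=36/17, mR=87/17; mL+mR=123/17 → advance +1; mR−mL=3 → turn +1·90°
n=4: pose=(-5,0,N); sL=12/13, sR=60/17; mL=288/221, mR=678/221; mL+mR=966/221 → advance +1; mR−mL=30/17 → turn +1·90°
n=5: pose=(-5,1,W); sL=5/3, sR=5/6; mL=-5/12, mR=0; mL+mR=-5/12 → advance -1; mR−mL=5/12 → turn +1·90°
n=6: pose=(-4,1,S); sL=60, sR=60/37; mL=-1080/37, mR=-1050/37; mL+mR=-2130/37 → advance -1; mR−mL=30/37 → turn +1·90°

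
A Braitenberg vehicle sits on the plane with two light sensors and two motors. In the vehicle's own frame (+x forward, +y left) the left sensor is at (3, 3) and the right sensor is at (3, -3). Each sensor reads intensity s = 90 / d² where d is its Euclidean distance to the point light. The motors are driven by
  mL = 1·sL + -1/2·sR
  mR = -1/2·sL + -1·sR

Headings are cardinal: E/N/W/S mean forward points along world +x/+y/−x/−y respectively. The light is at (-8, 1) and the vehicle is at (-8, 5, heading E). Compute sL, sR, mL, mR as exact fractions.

45/29 9 -171/58 -567/58

left sensor world pos  = (-5, 8); dL² = 58
right sensor world pos = (-5, 2); dR² = 10
sL = 90/58 = 45/29
sR = 90/10 = 9
mL = 1·sL + -1/2·sR = -171/58
mR = -1/2·sL + -1·sR = -567/58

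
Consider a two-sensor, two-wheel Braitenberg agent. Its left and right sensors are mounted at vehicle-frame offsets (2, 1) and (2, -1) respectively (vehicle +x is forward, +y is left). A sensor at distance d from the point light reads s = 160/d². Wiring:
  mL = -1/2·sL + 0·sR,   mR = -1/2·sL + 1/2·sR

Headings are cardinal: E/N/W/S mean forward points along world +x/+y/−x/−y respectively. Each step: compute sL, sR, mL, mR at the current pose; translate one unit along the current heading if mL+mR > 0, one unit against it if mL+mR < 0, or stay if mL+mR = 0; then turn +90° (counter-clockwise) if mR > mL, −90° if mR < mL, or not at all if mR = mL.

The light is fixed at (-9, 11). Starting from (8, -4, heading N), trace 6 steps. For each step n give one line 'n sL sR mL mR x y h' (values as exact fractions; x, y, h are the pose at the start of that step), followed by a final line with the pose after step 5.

n=0: pose=(8,-4,N); sL=32/85, sR=160/493; mL=-16/85, mR=-64/2465; mL+mR=-528/2465 → advance -1; mR−mL=80/493 → turn +1·90°
n=1: pose=(8,-5,W); sL=80/257, sR=16/45; mL=-40/257, mR=256/11565; mL+mR=-1544/11565 → advance -1; mR−mL=8/45 → turn +1·90°
n=2: pose=(9,-5,S); sL=32/137, sR=160/613; mL=-16/137, mR=1152/83981; mL+mR=-8656/83981 → advance -1; mR−mL=80/613 → turn +1·90°
n=3: pose=(9,-4,E); sL=40/149, sR=10/41; mL=-20/149, mR=-75/6109; mL+mR=-895/6109 → advance -1; mR−mL=5/41 → turn +1·90°
n=4: pose=(8,-4,N); sL=32/85, sR=160/493; mL=-16/85, mR=-64/2465; mL+mR=-528/2465 → advance -1; mR−mL=80/493 → turn +1·90°
n=5: pose=(8,-5,W); sL=80/257, sR=16/45; mL=-40/257, mR=256/11565; mL+mR=-1544/11565 → advance -1; mR−mL=8/45 → turn +1·90°

0 32/85 160/493 -16/85 -64/2465 8 -4 N
1 80/257 16/45 -40/257 256/11565 8 -5 W
2 32/137 160/613 -16/137 1152/83981 9 -5 S
3 40/149 10/41 -20/149 -75/6109 9 -4 E
4 32/85 160/493 -16/85 -64/2465 8 -4 N
5 80/257 16/45 -40/257 256/11565 8 -5 W
final 9 -5 S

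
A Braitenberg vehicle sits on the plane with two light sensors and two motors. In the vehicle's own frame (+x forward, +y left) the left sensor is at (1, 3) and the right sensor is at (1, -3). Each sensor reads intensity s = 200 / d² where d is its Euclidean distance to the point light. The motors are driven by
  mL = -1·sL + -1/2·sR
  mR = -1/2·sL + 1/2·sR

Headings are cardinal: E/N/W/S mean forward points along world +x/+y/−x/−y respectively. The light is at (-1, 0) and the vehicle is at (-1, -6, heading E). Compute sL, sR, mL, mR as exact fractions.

left sensor world pos  = (0, -3); dL² = 10
right sensor world pos = (0, -9); dR² = 82
sL = 200/10 = 20
sR = 200/82 = 100/41
mL = -1·sL + -1/2·sR = -870/41
mR = -1/2·sL + 1/2·sR = -360/41

20 100/41 -870/41 -360/41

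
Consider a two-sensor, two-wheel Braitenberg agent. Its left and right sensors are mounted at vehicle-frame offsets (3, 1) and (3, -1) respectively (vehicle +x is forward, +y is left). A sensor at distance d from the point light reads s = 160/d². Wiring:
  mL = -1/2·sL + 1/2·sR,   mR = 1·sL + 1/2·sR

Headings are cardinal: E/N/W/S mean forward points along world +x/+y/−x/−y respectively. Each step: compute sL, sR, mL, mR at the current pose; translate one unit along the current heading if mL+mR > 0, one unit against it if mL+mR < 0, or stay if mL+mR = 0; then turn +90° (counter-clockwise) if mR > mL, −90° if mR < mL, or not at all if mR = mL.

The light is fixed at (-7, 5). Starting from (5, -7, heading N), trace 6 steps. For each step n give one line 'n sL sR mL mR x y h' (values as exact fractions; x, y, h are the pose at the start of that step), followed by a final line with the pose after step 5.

n=0: pose=(5,-7,N); sL=80/101, sR=16/25; mL=-192/2525, mR=2808/2525; mL+mR=2616/2525 → advance +1; mR−mL=120/101 → turn +1·90°
n=1: pose=(5,-6,W); sL=32/45, sR=160/181; mL=704/8145, mR=9392/8145; mL+mR=10096/8145 → advance +1; mR−mL=16/15 → turn +1·90°
n=2: pose=(4,-6,S); sL=8/17, sR=20/37; mL=22/629, mR=466/629; mL+mR=488/629 → advance +1; mR−mL=12/17 → turn +1·90°
n=3: pose=(4,-7,E); sL=160/317, sR=32/73; mL=-768/23141, mR=16752/23141; mL+mR=15984/23141 → advance +1; mR−mL=240/317 → turn +1·90°
n=4: pose=(5,-7,N); sL=80/101, sR=16/25; mL=-192/2525, mR=2808/2525; mL+mR=2616/2525 → advance +1; mR−mL=120/101 → turn +1·90°
n=5: pose=(5,-6,W); sL=32/45, sR=160/181; mL=704/8145, mR=9392/8145; mL+mR=10096/8145 → advance +1; mR−mL=16/15 → turn +1·90°

0 80/101 16/25 -192/2525 2808/2525 5 -7 N
1 32/45 160/181 704/8145 9392/8145 5 -6 W
2 8/17 20/37 22/629 466/629 4 -6 S
3 160/317 32/73 -768/23141 16752/23141 4 -7 E
4 80/101 16/25 -192/2525 2808/2525 5 -7 N
5 32/45 160/181 704/8145 9392/8145 5 -6 W
final 4 -6 S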